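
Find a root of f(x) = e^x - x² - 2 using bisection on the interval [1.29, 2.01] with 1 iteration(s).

f(x) = e^x - x² - 2
Initial interval: [1.29, 2.01]

Iteration 1:
  c_1 = (1.290000 + 2.010000)/2 = 1.650000
  f(c_1) = f(1.650000) = 0.484480
  f(a) × f(c) < 0, new interval: [1.290000, 1.650000]

After 1 iteration(s), the approximation is c_1 = 1.650000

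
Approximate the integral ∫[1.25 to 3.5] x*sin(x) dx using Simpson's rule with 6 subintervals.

f(x) = x*sin(x)
a = 1.25, b = 3.5, n = 6
h = (b - a)/n = 0.375000

Simpson's rule: (h/3)[f(x₀) + 4f(x₁) + 2f(x₂) + ... + f(xₙ)]

x_0 = 1.2500, f(x_0) = 1.186231, coefficient = 1
x_1 = 1.6250, f(x_1) = 1.622613, coefficient = 4
x_2 = 2.0000, f(x_2) = 1.818595, coefficient = 2
x_3 = 2.3750, f(x_3) = 1.647502, coefficient = 4
x_4 = 2.7500, f(x_4) = 1.049568, coefficient = 2
x_5 = 3.1250, f(x_5) = 0.051850, coefficient = 4
x_6 = 3.5000, f(x_6) = -1.227741, coefficient = 1

I ≈ (0.375000/3) × 18.982675 = 2.372834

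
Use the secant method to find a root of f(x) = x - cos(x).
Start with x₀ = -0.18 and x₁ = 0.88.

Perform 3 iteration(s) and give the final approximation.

f(x) = x - cos(x)
x₀ = -0.18, x₁ = 0.88

Secant formula: x_{n+1} = x_n - f(x_n)(x_n - x_{n-1})/(f(x_n) - f(x_{n-1}))

Iteration 1:
  f(-0.180000) = -1.163844
  f(0.880000) = 0.242849
  x_2 = 0.880000 - 0.242849×(0.880000 - (-0.180000))/(0.242849 - (-1.163844))
       = 0.697004
Iteration 2:
  f(0.880000) = 0.242849
  f(0.697004) = -0.069766
  x_3 = 0.697004 - (-0.069766)×(0.697004 - 0.880000)/(-0.069766 - 0.242849)
       = 0.737843
Iteration 3:
  f(0.697004) = -0.069766
  f(0.737843) = -0.002079
  x_4 = 0.737843 - (-0.002079)×(0.737843 - 0.697004)/(-0.002079 - (-0.069766))
       = 0.739097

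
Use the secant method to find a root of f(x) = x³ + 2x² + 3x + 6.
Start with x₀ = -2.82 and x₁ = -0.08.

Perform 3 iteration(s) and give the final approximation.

f(x) = x³ + 2x² + 3x + 6
x₀ = -2.82, x₁ = -0.08

Secant formula: x_{n+1} = x_n - f(x_n)(x_n - x_{n-1})/(f(x_n) - f(x_{n-1}))

Iteration 1:
  f(-2.820000) = -8.980968
  f(-0.080000) = 5.772288
  x_2 = -0.080000 - 5.772288×(-0.080000 - (-2.820000))/(5.772288 - (-8.980968))
       = -1.152039
Iteration 2:
  f(-0.080000) = 5.772288
  f(-1.152039) = 3.669291
  x_3 = -1.152039 - 3.669291×(-1.152039 - (-0.080000))/(3.669291 - 5.772288)
       = -3.022524
Iteration 3:
  f(-1.152039) = 3.669291
  f(-3.022524) = -12.408997
  x_4 = -3.022524 - (-12.408997)×(-3.022524 - (-1.152039))/(-12.408997 - 3.669291)
       = -1.578910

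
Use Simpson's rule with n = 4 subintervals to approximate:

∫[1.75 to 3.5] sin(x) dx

f(x) = sin(x)
a = 1.75, b = 3.5, n = 4
h = (b - a)/n = 0.437500

Simpson's rule: (h/3)[f(x₀) + 4f(x₁) + 2f(x₂) + ... + f(xₙ)]

x_0 = 1.7500, f(x_0) = 0.983986, coefficient = 1
x_1 = 2.1875, f(x_1) = 0.815789, coefficient = 4
x_2 = 2.6250, f(x_2) = 0.493920, coefficient = 2
x_3 = 3.0625, f(x_3) = 0.079010, coefficient = 4
x_4 = 3.5000, f(x_4) = -0.350783, coefficient = 1

I ≈ (0.437500/3) × 5.200241 = 0.758369
Exact value: 0.758211
Error: 0.000158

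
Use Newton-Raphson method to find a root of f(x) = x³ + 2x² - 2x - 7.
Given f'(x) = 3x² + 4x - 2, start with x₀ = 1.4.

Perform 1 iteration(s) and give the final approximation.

f(x) = x³ + 2x² - 2x - 7
f'(x) = 3x² + 4x - 2
x₀ = 1.4

Newton-Raphson formula: x_{n+1} = x_n - f(x_n)/f'(x_n)

Iteration 1:
  f(1.400000) = -3.136000
  f'(1.400000) = 9.480000
  x_1 = 1.400000 - (-3.136000)/9.480000 = 1.730802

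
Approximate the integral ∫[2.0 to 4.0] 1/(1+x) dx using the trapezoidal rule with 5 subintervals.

f(x) = 1/(1+x)
a = 2.0, b = 4.0, n = 5
h = (b - a)/n = 0.400000

Trapezoidal rule: (h/2)[f(x₀) + 2f(x₁) + 2f(x₂) + ... + f(xₙ)]

x_0 = 2.0000, f(x_0) = 0.333333, coefficient = 1
x_1 = 2.4000, f(x_1) = 0.294118, coefficient = 2
x_2 = 2.8000, f(x_2) = 0.263158, coefficient = 2
x_3 = 3.2000, f(x_3) = 0.238095, coefficient = 2
x_4 = 3.6000, f(x_4) = 0.217391, coefficient = 2
x_5 = 4.0000, f(x_5) = 0.200000, coefficient = 1

I ≈ (0.400000/2) × 2.558858 = 0.511772
Exact value: 0.510826
Error: 0.000946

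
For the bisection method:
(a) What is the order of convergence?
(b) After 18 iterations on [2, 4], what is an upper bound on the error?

(a) Bisection has linear (order 1) convergence; the error is halved each step.

(b) Error bound = (b-a)/2^n = (4 - 2)/2^{18}
    = 2/2^{18}

(a) 1 (linear); (b) error ≤ 7.63e-06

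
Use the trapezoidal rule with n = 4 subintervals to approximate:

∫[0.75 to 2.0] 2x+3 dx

f(x) = 2x+3
a = 0.75, b = 2.0, n = 4
h = (b - a)/n = 0.312500

Trapezoidal rule: (h/2)[f(x₀) + 2f(x₁) + 2f(x₂) + ... + f(xₙ)]

x_0 = 0.7500, f(x_0) = 4.500000, coefficient = 1
x_1 = 1.0625, f(x_1) = 5.125000, coefficient = 2
x_2 = 1.3750, f(x_2) = 5.750000, coefficient = 2
x_3 = 1.6875, f(x_3) = 6.375000, coefficient = 2
x_4 = 2.0000, f(x_4) = 7.000000, coefficient = 1

I ≈ (0.312500/2) × 46.000000 = 7.187500
Exact value: 7.187500
Error: 0.000000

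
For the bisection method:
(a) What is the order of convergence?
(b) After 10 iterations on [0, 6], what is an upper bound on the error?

(a) Bisection has linear (order 1) convergence; the error is halved each step.

(b) Error bound = (b-a)/2^n = (6 - 0)/2^{10}
    = 6/2^{10}

(a) 1 (linear); (b) error ≤ 5.86e-03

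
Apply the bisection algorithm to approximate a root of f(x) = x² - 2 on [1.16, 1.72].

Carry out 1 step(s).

f(x) = x² - 2
Initial interval: [1.16, 1.72]

Iteration 1:
  c_1 = (1.160000 + 1.720000)/2 = 1.440000
  f(c_1) = f(1.440000) = 0.073600
  f(a) × f(c) < 0, new interval: [1.160000, 1.440000]

After 1 iteration(s), the approximation is c_1 = 1.440000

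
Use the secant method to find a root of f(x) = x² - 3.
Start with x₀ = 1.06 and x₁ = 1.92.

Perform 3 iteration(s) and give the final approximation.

f(x) = x² - 3
x₀ = 1.06, x₁ = 1.92

Secant formula: x_{n+1} = x_n - f(x_n)(x_n - x_{n-1})/(f(x_n) - f(x_{n-1}))

Iteration 1:
  f(1.060000) = -1.876400
  f(1.920000) = 0.686400
  x_2 = 1.920000 - 0.686400×(1.920000 - 1.060000)/(0.686400 - (-1.876400))
       = 1.689664
Iteration 2:
  f(1.920000) = 0.686400
  f(1.689664) = -0.145034
  x_3 = 1.689664 - (-0.145034)×(1.689664 - 1.920000)/(-0.145034 - 0.686400)
       = 1.729844
Iteration 3:
  f(1.689664) = -0.145034
  f(1.729844) = -0.007640
  x_4 = 1.729844 - (-0.007640)×(1.729844 - 1.689664)/(-0.007640 - (-0.145034))
       = 1.732078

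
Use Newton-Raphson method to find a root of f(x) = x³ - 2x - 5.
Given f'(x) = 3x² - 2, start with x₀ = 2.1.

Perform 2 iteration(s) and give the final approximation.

f(x) = x³ - 2x - 5
f'(x) = 3x² - 2
x₀ = 2.1

Newton-Raphson formula: x_{n+1} = x_n - f(x_n)/f'(x_n)

Iteration 1:
  f(2.100000) = 0.061000
  f'(2.100000) = 11.230000
  x_1 = 2.100000 - 0.061000/11.230000 = 2.094568
Iteration 2:
  f(2.094568) = 0.000186
  f'(2.094568) = 11.161647
  x_2 = 2.094568 - 0.000186/11.161647 = 2.094551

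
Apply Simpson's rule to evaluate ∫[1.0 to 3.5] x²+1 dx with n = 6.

f(x) = x²+1
a = 1.0, b = 3.5, n = 6
h = (b - a)/n = 0.416667

Simpson's rule: (h/3)[f(x₀) + 4f(x₁) + 2f(x₂) + ... + f(xₙ)]

x_0 = 1.0000, f(x_0) = 2.000000, coefficient = 1
x_1 = 1.4167, f(x_1) = 3.006944, coefficient = 4
x_2 = 1.8333, f(x_2) = 4.361111, coefficient = 2
x_3 = 2.2500, f(x_3) = 6.062500, coefficient = 4
x_4 = 2.6667, f(x_4) = 8.111111, coefficient = 2
x_5 = 3.0833, f(x_5) = 10.506944, coefficient = 4
x_6 = 3.5000, f(x_6) = 13.250000, coefficient = 1

I ≈ (0.416667/3) × 118.500000 = 16.458333
Exact value: 16.458333
Error: 0.000000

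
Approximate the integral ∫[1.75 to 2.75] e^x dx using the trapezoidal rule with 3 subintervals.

f(x) = e^x
a = 1.75, b = 2.75, n = 3
h = (b - a)/n = 0.333333

Trapezoidal rule: (h/2)[f(x₀) + 2f(x₁) + 2f(x₂) + ... + f(xₙ)]

x_0 = 1.7500, f(x_0) = 5.754603, coefficient = 1
x_1 = 2.0833, f(x_1) = 8.031195, coefficient = 2
x_2 = 2.4167, f(x_2) = 11.208436, coefficient = 2
x_3 = 2.7500, f(x_3) = 15.642632, coefficient = 1

I ≈ (0.333333/2) × 59.876496 = 9.979416
Exact value: 9.888029
Error: 0.091387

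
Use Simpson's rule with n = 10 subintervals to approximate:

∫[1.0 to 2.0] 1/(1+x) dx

f(x) = 1/(1+x)
a = 1.0, b = 2.0, n = 10
h = (b - a)/n = 0.100000

Simpson's rule: (h/3)[f(x₀) + 4f(x₁) + 2f(x₂) + ... + f(xₙ)]

x_0 = 1.0000, f(x_0) = 0.500000, coefficient = 1
x_1 = 1.1000, f(x_1) = 0.476190, coefficient = 4
x_2 = 1.2000, f(x_2) = 0.454545, coefficient = 2
x_3 = 1.3000, f(x_3) = 0.434783, coefficient = 4
x_4 = 1.4000, f(x_4) = 0.416667, coefficient = 2
x_5 = 1.5000, f(x_5) = 0.400000, coefficient = 4
x_6 = 1.6000, f(x_6) = 0.384615, coefficient = 2
x_7 = 1.7000, f(x_7) = 0.370370, coefficient = 4
x_8 = 1.8000, f(x_8) = 0.357143, coefficient = 2
x_9 = 1.9000, f(x_9) = 0.344828, coefficient = 4
x_10 = 2.0000, f(x_10) = 0.333333, coefficient = 1

I ≈ (0.100000/3) × 12.163958 = 0.405465
Exact value: 0.405465
Error: 0.000000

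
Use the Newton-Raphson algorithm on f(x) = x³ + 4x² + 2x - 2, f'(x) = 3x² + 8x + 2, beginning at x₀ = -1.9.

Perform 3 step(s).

f(x) = x³ + 4x² + 2x - 2
f'(x) = 3x² + 8x + 2
x₀ = -1.9

Newton-Raphson formula: x_{n+1} = x_n - f(x_n)/f'(x_n)

Iteration 1:
  f(-1.900000) = 1.781000
  f'(-1.900000) = -2.370000
  x_1 = -1.900000 - 1.781000/(-2.370000) = -1.148523
Iteration 2:
  f(-1.148523) = -0.535648
  f'(-1.148523) = -3.230869
  x_2 = -1.148523 - (-0.535648)/(-3.230869) = -1.314314
Iteration 3:
  f(-1.314314) = 0.010682
  f'(-1.314314) = -3.332248
  x_3 = -1.314314 - 0.010682/(-3.332248) = -1.311108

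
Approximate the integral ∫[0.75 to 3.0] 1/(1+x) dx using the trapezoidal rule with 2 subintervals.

f(x) = 1/(1+x)
a = 0.75, b = 3.0, n = 2
h = (b - a)/n = 1.125000

Trapezoidal rule: (h/2)[f(x₀) + 2f(x₁) + 2f(x₂) + ... + f(xₙ)]

x_0 = 0.7500, f(x_0) = 0.571429, coefficient = 1
x_1 = 1.8750, f(x_1) = 0.347826, coefficient = 2
x_2 = 3.0000, f(x_2) = 0.250000, coefficient = 1

I ≈ (1.125000/2) × 1.517081 = 0.853358
Exact value: 0.826679
Error: 0.026679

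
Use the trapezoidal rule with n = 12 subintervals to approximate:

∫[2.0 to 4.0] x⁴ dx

f(x) = x⁴
a = 2.0, b = 4.0, n = 12
h = (b - a)/n = 0.166667

Trapezoidal rule: (h/2)[f(x₀) + 2f(x₁) + 2f(x₂) + ... + f(xₙ)]

x_0 = 2.0000, f(x_0) = 16.000000, coefficient = 1
x_1 = 2.1667, f(x_1) = 22.037809, coefficient = 2
x_2 = 2.3333, f(x_2) = 29.641975, coefficient = 2
x_3 = 2.5000, f(x_3) = 39.062500, coefficient = 2
x_4 = 2.6667, f(x_4) = 50.567901, coefficient = 2
x_5 = 2.8333, f(x_5) = 64.445216, coefficient = 2
x_6 = 3.0000, f(x_6) = 81.000000, coefficient = 2
x_7 = 3.1667, f(x_7) = 100.556327, coefficient = 2
x_8 = 3.3333, f(x_8) = 123.456790, coefficient = 2
x_9 = 3.5000, f(x_9) = 150.062500, coefficient = 2
x_10 = 3.6667, f(x_10) = 180.753086, coefficient = 2
x_11 = 3.8333, f(x_11) = 215.926698, coefficient = 2
x_12 = 4.0000, f(x_12) = 256.000000, coefficient = 1

I ≈ (0.166667/2) × 2387.021605 = 198.918467
Exact value: 198.400000
Error: 0.518467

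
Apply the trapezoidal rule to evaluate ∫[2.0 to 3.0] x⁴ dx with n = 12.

f(x) = x⁴
a = 2.0, b = 3.0, n = 12
h = (b - a)/n = 0.083333

Trapezoidal rule: (h/2)[f(x₀) + 2f(x₁) + 2f(x₂) + ... + f(xₙ)]

x_0 = 2.0000, f(x_0) = 16.000000, coefficient = 1
x_1 = 2.0833, f(x_1) = 18.838011, coefficient = 2
x_2 = 2.1667, f(x_2) = 22.037809, coefficient = 2
x_3 = 2.2500, f(x_3) = 25.628906, coefficient = 2
x_4 = 2.3333, f(x_4) = 29.641975, coefficient = 2
x_5 = 2.4167, f(x_5) = 34.108845, coefficient = 2
x_6 = 2.5000, f(x_6) = 39.062500, coefficient = 2
x_7 = 2.5833, f(x_7) = 44.537085, coefficient = 2
x_8 = 2.6667, f(x_8) = 50.567901, coefficient = 2
x_9 = 2.7500, f(x_9) = 57.191406, coefficient = 2
x_10 = 2.8333, f(x_10) = 64.445216, coefficient = 2
x_11 = 2.9167, f(x_11) = 72.368104, coefficient = 2
x_12 = 3.0000, f(x_12) = 81.000000, coefficient = 1

I ≈ (0.083333/2) × 1013.855517 = 42.243980
Exact value: 42.200000
Error: 0.043980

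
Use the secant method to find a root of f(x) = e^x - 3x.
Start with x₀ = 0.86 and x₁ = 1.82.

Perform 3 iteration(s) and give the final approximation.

f(x) = e^x - 3x
x₀ = 0.86, x₁ = 1.82

Secant formula: x_{n+1} = x_n - f(x_n)(x_n - x_{n-1})/(f(x_n) - f(x_{n-1}))

Iteration 1:
  f(0.860000) = -0.216839
  f(1.820000) = 0.711858
  x_2 = 1.820000 - 0.711858×(1.820000 - 0.860000)/(0.711858 - (-0.216839))
       = 1.084148
Iteration 2:
  f(1.820000) = 0.711858
  f(1.084148) = -0.295525
  x_3 = 1.084148 - (-0.295525)×(1.084148 - 1.820000)/(-0.295525 - 0.711858)
       = 1.300017
Iteration 3:
  f(1.084148) = -0.295525
  f(1.300017) = -0.230692
  x_4 = 1.300017 - (-0.230692)×(1.300017 - 1.084148)/(-0.230692 - (-0.295525))
       = 2.068140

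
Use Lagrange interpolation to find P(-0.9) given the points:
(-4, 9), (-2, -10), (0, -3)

Lagrange interpolation formula:
P(x) = Σ yᵢ × Lᵢ(x)
where Lᵢ(x) = Π_{j≠i} (x - xⱼ)/(xᵢ - xⱼ)

L_0(-0.9) = (-0.9 - (-2))/(-4 - (-2)) × (-0.9 - 0)/(-4 - 0) = -0.123750
L_1(-0.9) = (-0.9 - (-4))/(-2 - (-4)) × (-0.9 - 0)/(-2 - 0) = 0.697500
L_2(-0.9) = (-0.9 - (-4))/(0 - (-4)) × (-0.9 - (-2))/(0 - (-2)) = 0.426250

P(-0.9) = 9×L_0(-0.9) + (-10)×L_1(-0.9) + (-3)×L_2(-0.9)
P(-0.9) = -9.367500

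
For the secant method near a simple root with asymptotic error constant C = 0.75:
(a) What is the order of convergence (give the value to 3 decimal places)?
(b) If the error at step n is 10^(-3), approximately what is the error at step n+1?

(a) Secant method has superlinear convergence with order φ = (1+√5)/2 ≈ 1.618.
    This means |e_{n+1}| ≈ C|e_n|^1.618.

(b) With |e_n| = 10^(-3) and C = 0.75:
    |e_{n+1}| ≈ 0.75 × (10^(-3))^1.618 = 0.75 × 10^(-4.85)

(a) ≈ 1.618 (golden ratio); (b) |e_{n+1}| ≈ 1.049e-05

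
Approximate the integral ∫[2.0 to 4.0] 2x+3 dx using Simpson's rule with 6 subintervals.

f(x) = 2x+3
a = 2.0, b = 4.0, n = 6
h = (b - a)/n = 0.333333

Simpson's rule: (h/3)[f(x₀) + 4f(x₁) + 2f(x₂) + ... + f(xₙ)]

x_0 = 2.0000, f(x_0) = 7.000000, coefficient = 1
x_1 = 2.3333, f(x_1) = 7.666667, coefficient = 4
x_2 = 2.6667, f(x_2) = 8.333333, coefficient = 2
x_3 = 3.0000, f(x_3) = 9.000000, coefficient = 4
x_4 = 3.3333, f(x_4) = 9.666667, coefficient = 2
x_5 = 3.6667, f(x_5) = 10.333333, coefficient = 4
x_6 = 4.0000, f(x_6) = 11.000000, coefficient = 1

I ≈ (0.333333/3) × 162.000000 = 18.000000
Exact value: 18.000000
Error: 0.000000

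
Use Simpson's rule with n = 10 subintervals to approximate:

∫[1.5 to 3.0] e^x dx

f(x) = e^x
a = 1.5, b = 3.0, n = 10
h = (b - a)/n = 0.150000

Simpson's rule: (h/3)[f(x₀) + 4f(x₁) + 2f(x₂) + ... + f(xₙ)]

x_0 = 1.5000, f(x_0) = 4.481689, coefficient = 1
x_1 = 1.6500, f(x_1) = 5.206980, coefficient = 4
x_2 = 1.8000, f(x_2) = 6.049647, coefficient = 2
x_3 = 1.9500, f(x_3) = 7.028688, coefficient = 4
x_4 = 2.1000, f(x_4) = 8.166170, coefficient = 2
x_5 = 2.2500, f(x_5) = 9.487736, coefficient = 4
x_6 = 2.4000, f(x_6) = 11.023176, coefficient = 2
x_7 = 2.5500, f(x_7) = 12.807104, coefficient = 4
x_8 = 2.7000, f(x_8) = 14.879732, coefficient = 2
x_9 = 2.8500, f(x_9) = 17.287782, coefficient = 4
x_10 = 3.0000, f(x_10) = 20.085537, coefficient = 1

I ≈ (0.150000/3) × 312.077832 = 15.603892
Exact value: 15.603848
Error: 0.000044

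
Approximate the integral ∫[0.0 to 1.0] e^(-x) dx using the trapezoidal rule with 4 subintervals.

f(x) = e^(-x)
a = 0.0, b = 1.0, n = 4
h = (b - a)/n = 0.250000

Trapezoidal rule: (h/2)[f(x₀) + 2f(x₁) + 2f(x₂) + ... + f(xₙ)]

x_0 = 0.0000, f(x_0) = 1.000000, coefficient = 1
x_1 = 0.2500, f(x_1) = 0.778801, coefficient = 2
x_2 = 0.5000, f(x_2) = 0.606531, coefficient = 2
x_3 = 0.7500, f(x_3) = 0.472367, coefficient = 2
x_4 = 1.0000, f(x_4) = 0.367879, coefficient = 1

I ≈ (0.250000/2) × 5.083275 = 0.635409
Exact value: 0.632121
Error: 0.003289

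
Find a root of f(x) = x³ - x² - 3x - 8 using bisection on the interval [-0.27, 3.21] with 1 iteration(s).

f(x) = x³ - x² - 3x - 8
Initial interval: [-0.27, 3.21]

Iteration 1:
  c_1 = (-0.270000 + 3.210000)/2 = 1.470000
  f(c_1) = f(1.470000) = -11.394377
  f(a) × f(c) ≥ 0, new interval: [1.470000, 3.210000]

After 1 iteration(s), the approximation is c_1 = 1.470000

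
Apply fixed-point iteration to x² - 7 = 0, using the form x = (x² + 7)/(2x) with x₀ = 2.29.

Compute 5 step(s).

Equation: x² - 7 = 0
Fixed-point form: x = (x² + 7)/(2x)
x₀ = 2.29

x_1 = g(2.290000) = 2.673384
x_2 = g(2.673384) = 2.645894
x_3 = g(2.645894) = 2.645751
x_4 = g(2.645751) = 2.645751
x_5 = g(2.645751) = 2.645751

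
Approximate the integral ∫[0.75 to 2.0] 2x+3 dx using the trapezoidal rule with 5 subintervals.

f(x) = 2x+3
a = 0.75, b = 2.0, n = 5
h = (b - a)/n = 0.250000

Trapezoidal rule: (h/2)[f(x₀) + 2f(x₁) + 2f(x₂) + ... + f(xₙ)]

x_0 = 0.7500, f(x_0) = 4.500000, coefficient = 1
x_1 = 1.0000, f(x_1) = 5.000000, coefficient = 2
x_2 = 1.2500, f(x_2) = 5.500000, coefficient = 2
x_3 = 1.5000, f(x_3) = 6.000000, coefficient = 2
x_4 = 1.7500, f(x_4) = 6.500000, coefficient = 2
x_5 = 2.0000, f(x_5) = 7.000000, coefficient = 1

I ≈ (0.250000/2) × 57.500000 = 7.187500
Exact value: 7.187500
Error: 0.000000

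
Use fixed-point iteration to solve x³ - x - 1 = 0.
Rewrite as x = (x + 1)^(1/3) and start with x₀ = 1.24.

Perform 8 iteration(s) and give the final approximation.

Equation: x³ - x - 1 = 0
Fixed-point form: x = (x + 1)^(1/3)
x₀ = 1.24

x_1 = g(1.240000) = 1.308427
x_2 = g(1.308427) = 1.321616
x_3 = g(1.321616) = 1.324129
x_4 = g(1.324129) = 1.324606
x_5 = g(1.324606) = 1.324697
x_6 = g(1.324697) = 1.324714
x_7 = g(1.324714) = 1.324717
x_8 = g(1.324717) = 1.324718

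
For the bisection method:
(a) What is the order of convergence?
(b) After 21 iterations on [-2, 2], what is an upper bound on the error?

(a) Bisection has linear (order 1) convergence; the error is halved each step.

(b) Error bound = (b-a)/2^n = (2 - (-2))/2^{21}
    = 4/2^{21}

(a) 1 (linear); (b) error ≤ 1.91e-06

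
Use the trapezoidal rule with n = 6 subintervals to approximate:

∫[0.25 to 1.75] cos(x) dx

f(x) = cos(x)
a = 0.25, b = 1.75, n = 6
h = (b - a)/n = 0.250000

Trapezoidal rule: (h/2)[f(x₀) + 2f(x₁) + 2f(x₂) + ... + f(xₙ)]

x_0 = 0.2500, f(x_0) = 0.968912, coefficient = 1
x_1 = 0.5000, f(x_1) = 0.877583, coefficient = 2
x_2 = 0.7500, f(x_2) = 0.731689, coefficient = 2
x_3 = 1.0000, f(x_3) = 0.540302, coefficient = 2
x_4 = 1.2500, f(x_4) = 0.315322, coefficient = 2
x_5 = 1.5000, f(x_5) = 0.070737, coefficient = 2
x_6 = 1.7500, f(x_6) = -0.178246, coefficient = 1

I ≈ (0.250000/2) × 5.861933 = 0.732742
Exact value: 0.736582
Error: 0.003840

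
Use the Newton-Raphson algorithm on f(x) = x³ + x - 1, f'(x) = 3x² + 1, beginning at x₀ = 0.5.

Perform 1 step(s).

f(x) = x³ + x - 1
f'(x) = 3x² + 1
x₀ = 0.5

Newton-Raphson formula: x_{n+1} = x_n - f(x_n)/f'(x_n)

Iteration 1:
  f(0.500000) = -0.375000
  f'(0.500000) = 1.750000
  x_1 = 0.500000 - (-0.375000)/1.750000 = 0.714286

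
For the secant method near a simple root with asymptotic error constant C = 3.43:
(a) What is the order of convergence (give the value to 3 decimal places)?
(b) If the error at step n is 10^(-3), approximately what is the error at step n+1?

(a) Secant method has superlinear convergence with order φ = (1+√5)/2 ≈ 1.618.
    This means |e_{n+1}| ≈ C|e_n|^1.618.

(b) With |e_n| = 10^(-3) and C = 3.43:
    |e_{n+1}| ≈ 3.43 × (10^(-3))^1.618 = 3.43 × 10^(-4.85)

(a) ≈ 1.618 (golden ratio); (b) |e_{n+1}| ≈ 4.799e-05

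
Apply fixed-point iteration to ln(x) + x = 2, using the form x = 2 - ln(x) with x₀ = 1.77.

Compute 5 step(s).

Equation: ln(x) + x = 2
Fixed-point form: x = 2 - ln(x)
x₀ = 1.77

x_1 = g(1.770000) = 1.429020
x_2 = g(1.429020) = 1.643011
x_3 = g(1.643011) = 1.503470
x_4 = g(1.503470) = 1.592224
x_5 = g(1.592224) = 1.534868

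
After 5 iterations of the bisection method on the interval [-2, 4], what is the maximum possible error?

Bisection error bound: |error| ≤ (b-a)/2^n
|error| ≤ (4 - (-2))/2^5 = 6/2^5
|error| ≤ 0.1875000000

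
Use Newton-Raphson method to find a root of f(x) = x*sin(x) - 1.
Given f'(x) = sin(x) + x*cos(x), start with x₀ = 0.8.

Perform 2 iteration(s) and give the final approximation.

f(x) = x*sin(x) - 1
f'(x) = sin(x) + x*cos(x)
x₀ = 0.8

Newton-Raphson formula: x_{n+1} = x_n - f(x_n)/f'(x_n)

Iteration 1:
  f(0.800000) = -0.426115
  f'(0.800000) = 1.274721
  x_1 = 0.800000 - (-0.426115)/1.274721 = 1.134281
Iteration 2:
  f(1.134281) = 0.027920
  f'(1.134281) = 1.385786
  x_2 = 1.134281 - 0.027920/1.385786 = 1.114134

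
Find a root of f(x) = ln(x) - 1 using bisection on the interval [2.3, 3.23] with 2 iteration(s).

f(x) = ln(x) - 1
Initial interval: [2.3, 3.23]

Iteration 1:
  c_1 = (2.300000 + 3.230000)/2 = 2.765000
  f(c_1) = f(2.765000) = 0.017041
  f(a) × f(c) < 0, new interval: [2.300000, 2.765000]
Iteration 2:
  c_2 = (2.300000 + 2.765000)/2 = 2.532500
  f(c_2) = f(2.532500) = -0.070793
  f(a) × f(c) ≥ 0, new interval: [2.532500, 2.765000]

After 2 iteration(s), the approximation is c_2 = 2.532500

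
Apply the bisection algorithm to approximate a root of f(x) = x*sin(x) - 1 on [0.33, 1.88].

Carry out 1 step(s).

f(x) = x*sin(x) - 1
Initial interval: [0.33, 1.88]

Iteration 1:
  c_1 = (0.330000 + 1.880000)/2 = 1.105000
  f(c_1) = f(1.105000) = -0.012722
  f(a) × f(c) ≥ 0, new interval: [1.105000, 1.880000]

After 1 iteration(s), the approximation is c_1 = 1.105000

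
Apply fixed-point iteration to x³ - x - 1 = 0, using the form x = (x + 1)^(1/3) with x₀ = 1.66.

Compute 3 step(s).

Equation: x³ - x - 1 = 0
Fixed-point form: x = (x + 1)^(1/3)
x₀ = 1.66

x_1 = g(1.660000) = 1.385566
x_2 = g(1.385566) = 1.336176
x_3 = g(1.336176) = 1.326891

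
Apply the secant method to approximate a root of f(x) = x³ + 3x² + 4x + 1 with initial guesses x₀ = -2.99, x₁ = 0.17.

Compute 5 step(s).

f(x) = x³ + 3x² + 4x + 1
x₀ = -2.99, x₁ = 0.17

Secant formula: x_{n+1} = x_n - f(x_n)(x_n - x_{n-1})/(f(x_n) - f(x_{n-1}))

Iteration 1:
  f(-2.990000) = -10.870599
  f(0.170000) = 1.771613
  x_2 = 0.170000 - 1.771613×(0.170000 - (-2.990000))/(1.771613 - (-10.870599))
       = -0.272826
Iteration 2:
  f(0.170000) = 1.771613
  f(-0.272826) = 0.111691
  x_3 = -0.272826 - 0.111691×(-0.272826 - 0.170000)/(0.111691 - 1.771613)
       = -0.302622
Iteration 3:
  f(-0.272826) = 0.111691
  f(-0.302622) = 0.036538
  x_4 = -0.302622 - 0.036538×(-0.302622 - (-0.272826))/(0.036538 - 0.111691)
       = -0.317108
Iteration 4:
  f(-0.302622) = 0.036538
  f(-0.317108) = 0.001352
  x_5 = -0.317108 - 0.001352×(-0.317108 - (-0.302622))/(0.001352 - 0.036538)
       = -0.317665
Iteration 5:
  f(-0.317108) = 0.001352
  f(-0.317665) = 0.000017
  x_6 = -0.317665 - 0.000017×(-0.317665 - (-0.317108))/(0.000017 - 0.001352)
       = -0.317672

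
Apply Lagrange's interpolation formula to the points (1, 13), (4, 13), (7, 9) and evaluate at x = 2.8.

Lagrange interpolation formula:
P(x) = Σ yᵢ × Lᵢ(x)
where Lᵢ(x) = Π_{j≠i} (x - xⱼ)/(xᵢ - xⱼ)

L_0(2.8) = (2.8 - 4)/(1 - 4) × (2.8 - 7)/(1 - 7) = 0.280000
L_1(2.8) = (2.8 - 1)/(4 - 1) × (2.8 - 7)/(4 - 7) = 0.840000
L_2(2.8) = (2.8 - 1)/(7 - 1) × (2.8 - 4)/(7 - 4) = -0.120000

P(2.8) = 13×L_0(2.8) + 13×L_1(2.8) + 9×L_2(2.8)
P(2.8) = 13.480000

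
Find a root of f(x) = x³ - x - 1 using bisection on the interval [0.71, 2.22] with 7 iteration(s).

f(x) = x³ - x - 1
Initial interval: [0.71, 2.22]

Iteration 1:
  c_1 = (0.710000 + 2.220000)/2 = 1.465000
  f(c_1) = f(1.465000) = 0.679220
  f(a) × f(c) < 0, new interval: [0.710000, 1.465000]
Iteration 2:
  c_2 = (0.710000 + 1.465000)/2 = 1.087500
  f(c_2) = f(1.087500) = -0.801361
  f(a) × f(c) ≥ 0, new interval: [1.087500, 1.465000]
Iteration 3:
  c_3 = (1.087500 + 1.465000)/2 = 1.276250
  f(c_3) = f(1.276250) = -0.197476
  f(a) × f(c) ≥ 0, new interval: [1.276250, 1.465000]
Iteration 4:
  c_4 = (1.276250 + 1.465000)/2 = 1.370625
  f(c_4) = f(1.370625) = 0.204249
  f(a) × f(c) < 0, new interval: [1.276250, 1.370625]
Iteration 5:
  c_5 = (1.276250 + 1.370625)/2 = 1.323438
  f(c_5) = f(1.323438) = -0.005454
  f(a) × f(c) ≥ 0, new interval: [1.323438, 1.370625]
Iteration 6:
  c_6 = (1.323438 + 1.370625)/2 = 1.347031
  f(c_6) = f(1.347031) = 0.097148
  f(a) × f(c) < 0, new interval: [1.323438, 1.347031]
Iteration 7:
  c_7 = (1.323438 + 1.347031)/2 = 1.335234
  f(c_7) = f(1.335234) = 0.045289
  f(a) × f(c) < 0, new interval: [1.323438, 1.335234]

After 7 iteration(s), the approximation is c_7 = 1.335234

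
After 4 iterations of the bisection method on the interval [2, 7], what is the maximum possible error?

Bisection error bound: |error| ≤ (b-a)/2^n
|error| ≤ (7 - 2)/2^4 = 5/2^4
|error| ≤ 0.3125000000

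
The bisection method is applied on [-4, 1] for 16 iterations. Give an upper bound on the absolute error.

Bisection error bound: |error| ≤ (b-a)/2^n
|error| ≤ (1 - (-4))/2^16 = 5/2^16
|error| ≤ 0.0000762939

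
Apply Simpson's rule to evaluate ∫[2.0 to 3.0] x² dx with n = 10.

f(x) = x²
a = 2.0, b = 3.0, n = 10
h = (b - a)/n = 0.100000

Simpson's rule: (h/3)[f(x₀) + 4f(x₁) + 2f(x₂) + ... + f(xₙ)]

x_0 = 2.0000, f(x_0) = 4.000000, coefficient = 1
x_1 = 2.1000, f(x_1) = 4.410000, coefficient = 4
x_2 = 2.2000, f(x_2) = 4.840000, coefficient = 2
x_3 = 2.3000, f(x_3) = 5.290000, coefficient = 4
x_4 = 2.4000, f(x_4) = 5.760000, coefficient = 2
x_5 = 2.5000, f(x_5) = 6.250000, coefficient = 4
x_6 = 2.6000, f(x_6) = 6.760000, coefficient = 2
x_7 = 2.7000, f(x_7) = 7.290000, coefficient = 4
x_8 = 2.8000, f(x_8) = 7.840000, coefficient = 2
x_9 = 2.9000, f(x_9) = 8.410000, coefficient = 4
x_10 = 3.0000, f(x_10) = 9.000000, coefficient = 1

I ≈ (0.100000/3) × 190.000000 = 6.333333
Exact value: 6.333333
Error: 0.000000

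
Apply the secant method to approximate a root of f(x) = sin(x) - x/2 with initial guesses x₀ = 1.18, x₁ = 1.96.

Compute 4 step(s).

f(x) = sin(x) - x/2
x₀ = 1.18, x₁ = 1.96

Secant formula: x_{n+1} = x_n - f(x_n)(x_n - x_{n-1})/(f(x_n) - f(x_{n-1}))

Iteration 1:
  f(1.180000) = 0.334606
  f(1.960000) = -0.054788
  x_2 = 1.960000 - (-0.054788)×(1.960000 - 1.180000)/(-0.054788 - 0.334606)
       = 1.850253
Iteration 2:
  f(1.960000) = -0.054788
  f(1.850253) = 0.036079
  x_3 = 1.850253 - 0.036079×(1.850253 - 1.960000)/(0.036079 - (-0.054788))
       = 1.893828
Iteration 3:
  f(1.850253) = 0.036079
  f(1.893828) = 0.001363
  x_4 = 1.893828 - 0.001363×(1.893828 - 1.850253)/(0.001363 - 0.036079)
       = 1.895539
Iteration 4:
  f(1.893828) = 0.001363
  f(1.895539) = -0.000037
  x_5 = 1.895539 - (-0.000037)×(1.895539 - 1.893828)/(-0.000037 - 0.001363)
       = 1.895494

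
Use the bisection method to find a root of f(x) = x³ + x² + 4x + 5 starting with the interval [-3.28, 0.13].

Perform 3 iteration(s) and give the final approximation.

f(x) = x³ + x² + 4x + 5
Initial interval: [-3.28, 0.13]

Iteration 1:
  c_1 = (-3.280000 + 0.130000)/2 = -1.575000
  f(c_1) = f(-1.575000) = -2.726359
  f(a) × f(c) ≥ 0, new interval: [-1.575000, 0.130000]
Iteration 2:
  c_2 = (-1.575000 + 0.130000)/2 = -0.722500
  f(c_2) = f(-0.722500) = 2.254857
  f(a) × f(c) < 0, new interval: [-1.575000, -0.722500]
Iteration 3:
  c_3 = (-1.575000 + (-0.722500))/2 = -1.148750
  f(c_3) = f(-1.148750) = 0.208706
  f(a) × f(c) < 0, new interval: [-1.575000, -1.148750]

After 3 iteration(s), the approximation is c_3 = -1.148750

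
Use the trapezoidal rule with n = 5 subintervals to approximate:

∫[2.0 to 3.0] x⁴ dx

f(x) = x⁴
a = 2.0, b = 3.0, n = 5
h = (b - a)/n = 0.200000

Trapezoidal rule: (h/2)[f(x₀) + 2f(x₁) + 2f(x₂) + ... + f(xₙ)]

x_0 = 2.0000, f(x_0) = 16.000000, coefficient = 1
x_1 = 2.2000, f(x_1) = 23.425600, coefficient = 2
x_2 = 2.4000, f(x_2) = 33.177600, coefficient = 2
x_3 = 2.6000, f(x_3) = 45.697600, coefficient = 2
x_4 = 2.8000, f(x_4) = 61.465600, coefficient = 2
x_5 = 3.0000, f(x_5) = 81.000000, coefficient = 1

I ≈ (0.200000/2) × 424.532800 = 42.453280
Exact value: 42.200000
Error: 0.253280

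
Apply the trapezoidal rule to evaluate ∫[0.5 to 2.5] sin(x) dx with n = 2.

f(x) = sin(x)
a = 0.5, b = 2.5, n = 2
h = (b - a)/n = 1.000000

Trapezoidal rule: (h/2)[f(x₀) + 2f(x₁) + 2f(x₂) + ... + f(xₙ)]

x_0 = 0.5000, f(x_0) = 0.479426, coefficient = 1
x_1 = 1.5000, f(x_1) = 0.997495, coefficient = 2
x_2 = 2.5000, f(x_2) = 0.598472, coefficient = 1

I ≈ (1.000000/2) × 3.072888 = 1.536444
Exact value: 1.678726
Error: 0.142282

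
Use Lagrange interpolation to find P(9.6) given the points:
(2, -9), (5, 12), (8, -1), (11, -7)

Lagrange interpolation formula:
P(x) = Σ yᵢ × Lᵢ(x)
where Lᵢ(x) = Π_{j≠i} (x - xⱼ)/(xᵢ - xⱼ)

L_0(9.6) = (9.6 - 5)/(2 - 5) × (9.6 - 8)/(2 - 8) × (9.6 - 11)/(2 - 11) = 0.063605
L_1(9.6) = (9.6 - 2)/(5 - 2) × (9.6 - 8)/(5 - 8) × (9.6 - 11)/(5 - 11) = -0.315259
L_2(9.6) = (9.6 - 2)/(8 - 2) × (9.6 - 5)/(8 - 5) × (9.6 - 11)/(8 - 11) = 0.906370
L_3(9.6) = (9.6 - 2)/(11 - 2) × (9.6 - 5)/(11 - 5) × (9.6 - 8)/(11 - 8) = 0.345284

P(9.6) = (-9)×L_0(9.6) + 12×L_1(9.6) + (-1)×L_2(9.6) + (-7)×L_3(9.6)
P(9.6) = -7.678914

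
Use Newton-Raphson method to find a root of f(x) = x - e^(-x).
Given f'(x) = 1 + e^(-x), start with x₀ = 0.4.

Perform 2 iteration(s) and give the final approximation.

f(x) = x - e^(-x)
f'(x) = 1 + e^(-x)
x₀ = 0.4

Newton-Raphson formula: x_{n+1} = x_n - f(x_n)/f'(x_n)

Iteration 1:
  f(0.400000) = -0.270320
  f'(0.400000) = 1.670320
  x_1 = 0.400000 - (-0.270320)/1.670320 = 0.561837
Iteration 2:
  f(0.561837) = -0.008323
  f'(0.561837) = 1.570161
  x_2 = 0.561837 - (-0.008323)/1.570161 = 0.567138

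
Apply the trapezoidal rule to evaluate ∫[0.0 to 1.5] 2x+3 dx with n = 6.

f(x) = 2x+3
a = 0.0, b = 1.5, n = 6
h = (b - a)/n = 0.250000

Trapezoidal rule: (h/2)[f(x₀) + 2f(x₁) + 2f(x₂) + ... + f(xₙ)]

x_0 = 0.0000, f(x_0) = 3.000000, coefficient = 1
x_1 = 0.2500, f(x_1) = 3.500000, coefficient = 2
x_2 = 0.5000, f(x_2) = 4.000000, coefficient = 2
x_3 = 0.7500, f(x_3) = 4.500000, coefficient = 2
x_4 = 1.0000, f(x_4) = 5.000000, coefficient = 2
x_5 = 1.2500, f(x_5) = 5.500000, coefficient = 2
x_6 = 1.5000, f(x_6) = 6.000000, coefficient = 1

I ≈ (0.250000/2) × 54.000000 = 6.750000
Exact value: 6.750000
Error: 0.000000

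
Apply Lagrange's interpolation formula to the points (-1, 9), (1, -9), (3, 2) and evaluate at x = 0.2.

Lagrange interpolation formula:
P(x) = Σ yᵢ × Lᵢ(x)
where Lᵢ(x) = Π_{j≠i} (x - xⱼ)/(xᵢ - xⱼ)

L_0(0.2) = (0.2 - 1)/(-1 - 1) × (0.2 - 3)/(-1 - 3) = 0.280000
L_1(0.2) = (0.2 - (-1))/(1 - (-1)) × (0.2 - 3)/(1 - 3) = 0.840000
L_2(0.2) = (0.2 - (-1))/(3 - (-1)) × (0.2 - 1)/(3 - 1) = -0.120000

P(0.2) = 9×L_0(0.2) + (-9)×L_1(0.2) + 2×L_2(0.2)
P(0.2) = -5.280000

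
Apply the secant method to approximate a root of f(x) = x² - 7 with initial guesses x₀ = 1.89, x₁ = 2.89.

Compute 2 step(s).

f(x) = x² - 7
x₀ = 1.89, x₁ = 2.89

Secant formula: x_{n+1} = x_n - f(x_n)(x_n - x_{n-1})/(f(x_n) - f(x_{n-1}))

Iteration 1:
  f(1.890000) = -3.427900
  f(2.890000) = 1.352100
  x_2 = 2.890000 - 1.352100×(2.890000 - 1.890000)/(1.352100 - (-3.427900))
       = 2.607134
Iteration 2:
  f(2.890000) = 1.352100
  f(2.607134) = -0.202853
  x_3 = 2.607134 - (-0.202853)×(2.607134 - 2.890000)/(-0.202853 - 1.352100)
       = 2.644035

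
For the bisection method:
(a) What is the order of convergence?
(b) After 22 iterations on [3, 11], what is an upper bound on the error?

(a) Bisection has linear (order 1) convergence; the error is halved each step.

(b) Error bound = (b-a)/2^n = (11 - 3)/2^{22}
    = 8/2^{22}

(a) 1 (linear); (b) error ≤ 1.91e-06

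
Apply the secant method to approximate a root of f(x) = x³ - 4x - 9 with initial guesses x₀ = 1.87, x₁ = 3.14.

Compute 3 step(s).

f(x) = x³ - 4x - 9
x₀ = 1.87, x₁ = 3.14

Secant formula: x_{n+1} = x_n - f(x_n)(x_n - x_{n-1})/(f(x_n) - f(x_{n-1}))

Iteration 1:
  f(1.870000) = -9.940797
  f(3.140000) = 9.399144
  x_2 = 3.140000 - 9.399144×(3.140000 - 1.870000)/(9.399144 - (-9.940797))
       = 2.522784
Iteration 2:
  f(3.140000) = 9.399144
  f(2.522784) = -3.035024
  x_3 = 2.522784 - (-3.035024)×(2.522784 - 3.140000)/(-3.035024 - 9.399144)
       = 2.673439
Iteration 3:
  f(2.522784) = -3.035024
  f(2.673439) = -0.585949
  x_4 = 2.673439 - (-0.585949)×(2.673439 - 2.522784)/(-0.585949 - (-3.035024))
       = 2.709484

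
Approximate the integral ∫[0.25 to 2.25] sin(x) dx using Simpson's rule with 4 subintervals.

f(x) = sin(x)
a = 0.25, b = 2.25, n = 4
h = (b - a)/n = 0.500000

Simpson's rule: (h/3)[f(x₀) + 4f(x₁) + 2f(x₂) + ... + f(xₙ)]

x_0 = 0.2500, f(x_0) = 0.247404, coefficient = 1
x_1 = 0.7500, f(x_1) = 0.681639, coefficient = 4
x_2 = 1.2500, f(x_2) = 0.948985, coefficient = 2
x_3 = 1.7500, f(x_3) = 0.983986, coefficient = 4
x_4 = 2.2500, f(x_4) = 0.778073, coefficient = 1

I ≈ (0.500000/3) × 9.585945 = 1.597658
Exact value: 1.597086
Error: 0.000571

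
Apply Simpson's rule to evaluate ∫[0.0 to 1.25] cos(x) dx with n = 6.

f(x) = cos(x)
a = 0.0, b = 1.25, n = 6
h = (b - a)/n = 0.208333

Simpson's rule: (h/3)[f(x₀) + 4f(x₁) + 2f(x₂) + ... + f(xₙ)]

x_0 = 0.0000, f(x_0) = 1.000000, coefficient = 1
x_1 = 0.2083, f(x_1) = 0.978377, coefficient = 4
x_2 = 0.4167, f(x_2) = 0.914443, coefficient = 2
x_3 = 0.6250, f(x_3) = 0.810963, coefficient = 4
x_4 = 0.8333, f(x_4) = 0.672412, coefficient = 2
x_5 = 1.0417, f(x_5) = 0.504782, coefficient = 4
x_6 = 1.2500, f(x_6) = 0.315322, coefficient = 1

I ≈ (0.208333/3) × 13.665522 = 0.948995
Exact value: 0.948985
Error: 0.000010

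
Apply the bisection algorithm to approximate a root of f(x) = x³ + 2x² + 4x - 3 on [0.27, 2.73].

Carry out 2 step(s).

f(x) = x³ + 2x² + 4x - 3
Initial interval: [0.27, 2.73]

Iteration 1:
  c_1 = (0.270000 + 2.730000)/2 = 1.500000
  f(c_1) = f(1.500000) = 10.875000
  f(a) × f(c) < 0, new interval: [0.270000, 1.500000]
Iteration 2:
  c_2 = (0.270000 + 1.500000)/2 = 0.885000
  f(c_2) = f(0.885000) = 2.799604
  f(a) × f(c) < 0, new interval: [0.270000, 0.885000]

After 2 iteration(s), the approximation is c_2 = 0.885000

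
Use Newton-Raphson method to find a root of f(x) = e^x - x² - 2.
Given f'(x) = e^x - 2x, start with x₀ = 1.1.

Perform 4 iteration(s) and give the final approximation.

f(x) = e^x - x² - 2
f'(x) = e^x - 2x
x₀ = 1.1

Newton-Raphson formula: x_{n+1} = x_n - f(x_n)/f'(x_n)

Iteration 1:
  f(1.100000) = -0.205834
  f'(1.100000) = 0.804166
  x_1 = 1.100000 - (-0.205834)/0.804166 = 1.355960
Iteration 2:
  f(1.355960) = 0.041856
  f'(1.355960) = 1.168564
  x_2 = 1.355960 - 0.041856/1.168564 = 1.320141
Iteration 3:
  f(1.320141) = 0.001177
  f'(1.320141) = 1.103667
  x_3 = 1.320141 - 0.001177/1.103667 = 1.319075
Iteration 4:
  f(1.319075) = 0.000001
  f'(1.319075) = 1.101810
  x_4 = 1.319075 - 0.000001/1.101810 = 1.319074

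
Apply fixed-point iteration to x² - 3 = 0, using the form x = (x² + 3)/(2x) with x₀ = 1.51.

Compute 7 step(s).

Equation: x² - 3 = 0
Fixed-point form: x = (x² + 3)/(2x)
x₀ = 1.51

x_1 = g(1.510000) = 1.748377
x_2 = g(1.748377) = 1.732127
x_3 = g(1.732127) = 1.732051
x_4 = g(1.732051) = 1.732051
x_5 = g(1.732051) = 1.732051
x_6 = g(1.732051) = 1.732051
x_7 = g(1.732051) = 1.732051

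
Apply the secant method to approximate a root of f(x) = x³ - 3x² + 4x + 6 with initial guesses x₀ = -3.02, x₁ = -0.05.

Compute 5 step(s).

f(x) = x³ - 3x² + 4x + 6
x₀ = -3.02, x₁ = -0.05

Secant formula: x_{n+1} = x_n - f(x_n)(x_n - x_{n-1})/(f(x_n) - f(x_{n-1}))

Iteration 1:
  f(-3.020000) = -60.984808
  f(-0.050000) = 5.792375
  x_2 = -0.050000 - 5.792375×(-0.050000 - (-3.020000))/(5.792375 - (-60.984808))
       = -0.307623
Iteration 2:
  f(-0.050000) = 5.792375
  f(-0.307623) = 4.456500
  x_3 = -0.307623 - 4.456500×(-0.307623 - (-0.050000))/(4.456500 - 5.792375)
       = -1.167058
Iteration 3:
  f(-0.307623) = 4.456500
  f(-1.167058) = -4.343871
  x_4 = -1.167058 - (-4.343871)×(-1.167058 - (-0.307623))/(-4.343871 - 4.456500)
       = -0.742840
Iteration 4:
  f(-1.167058) = -4.343871
  f(-0.742840) = 0.963295
  x_5 = -0.742840 - 0.963295×(-0.742840 - (-1.167058))/(0.963295 - (-4.343871))
       = -0.819839
Iteration 5:
  f(-0.742840) = 0.963295
  f(-0.819839) = 0.153188
  x_6 = -0.819839 - 0.153188×(-0.819839 - (-0.742840))/(0.153188 - 0.963295)
       = -0.834400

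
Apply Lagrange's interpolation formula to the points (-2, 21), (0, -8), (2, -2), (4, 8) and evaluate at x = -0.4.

Lagrange interpolation formula:
P(x) = Σ yᵢ × Lᵢ(x)
where Lᵢ(x) = Π_{j≠i} (x - xⱼ)/(xᵢ - xⱼ)

L_0(-0.4) = (-0.4 - 0)/(-2 - 0) × (-0.4 - 2)/(-2 - 2) × (-0.4 - 4)/(-2 - 4) = 0.088000
L_1(-0.4) = (-0.4 - (-2))/(0 - (-2)) × (-0.4 - 2)/(0 - 2) × (-0.4 - 4)/(0 - 4) = 1.056000
L_2(-0.4) = (-0.4 - (-2))/(2 - (-2)) × (-0.4 - 0)/(2 - 0) × (-0.4 - 4)/(2 - 4) = -0.176000
L_3(-0.4) = (-0.4 - (-2))/(4 - (-2)) × (-0.4 - 0)/(4 - 0) × (-0.4 - 2)/(4 - 2) = 0.032000

P(-0.4) = 21×L_0(-0.4) + (-8)×L_1(-0.4) + (-2)×L_2(-0.4) + 8×L_3(-0.4)
P(-0.4) = -5.992000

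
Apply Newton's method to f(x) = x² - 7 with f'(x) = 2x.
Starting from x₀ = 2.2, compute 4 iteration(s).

f(x) = x² - 7
f'(x) = 2x
x₀ = 2.2

Newton-Raphson formula: x_{n+1} = x_n - f(x_n)/f'(x_n)

Iteration 1:
  f(2.200000) = -2.160000
  f'(2.200000) = 4.400000
  x_1 = 2.200000 - (-2.160000)/4.400000 = 2.690909
Iteration 2:
  f(2.690909) = 0.240992
  f'(2.690909) = 5.381818
  x_2 = 2.690909 - 0.240992/5.381818 = 2.646130
Iteration 3:
  f(2.646130) = 0.002005
  f'(2.646130) = 5.292260
  x_3 = 2.646130 - 0.002005/5.292260 = 2.645751
Iteration 4:
  f(2.645751) = 0.000000
  f'(2.645751) = 5.291503
  x_4 = 2.645751 - 0.000000/5.291503 = 2.645751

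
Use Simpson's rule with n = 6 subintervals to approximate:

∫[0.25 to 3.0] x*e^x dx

f(x) = x*e^x
a = 0.25, b = 3.0, n = 6
h = (b - a)/n = 0.458333

Simpson's rule: (h/3)[f(x₀) + 4f(x₁) + 2f(x₂) + ... + f(xₙ)]

x_0 = 0.2500, f(x_0) = 0.321006, coefficient = 1
x_1 = 0.7083, f(x_1) = 1.438345, coefficient = 4
x_2 = 1.1667, f(x_2) = 3.746482, coefficient = 2
x_3 = 1.6250, f(x_3) = 8.252431, coefficient = 4
x_4 = 2.0833, f(x_4) = 16.731656, coefficient = 2
x_5 = 2.5417, f(x_5) = 32.281254, coefficient = 4
x_6 = 3.0000, f(x_6) = 60.256611, coefficient = 1

I ≈ (0.458333/3) × 269.422014 = 41.161697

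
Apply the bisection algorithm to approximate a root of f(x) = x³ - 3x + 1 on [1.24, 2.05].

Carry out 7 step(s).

f(x) = x³ - 3x + 1
Initial interval: [1.24, 2.05]

Iteration 1:
  c_1 = (1.240000 + 2.050000)/2 = 1.645000
  f(c_1) = f(1.645000) = 0.516411
  f(a) × f(c) < 0, new interval: [1.240000, 1.645000]
Iteration 2:
  c_2 = (1.240000 + 1.645000)/2 = 1.442500
  f(c_2) = f(1.442500) = -0.325937
  f(a) × f(c) ≥ 0, new interval: [1.442500, 1.645000]
Iteration 3:
  c_3 = (1.442500 + 1.645000)/2 = 1.543750
  f(c_3) = f(1.543750) = 0.047760
  f(a) × f(c) < 0, new interval: [1.442500, 1.543750]
Iteration 4:
  c_4 = (1.442500 + 1.543750)/2 = 1.493125
  f(c_4) = f(1.493125) = -0.150569
  f(a) × f(c) ≥ 0, new interval: [1.493125, 1.543750]
Iteration 5:
  c_5 = (1.493125 + 1.543750)/2 = 1.518438
  f(c_5) = f(1.518438) = -0.054323
  f(a) × f(c) ≥ 0, new interval: [1.518438, 1.543750]
Iteration 6:
  c_6 = (1.518438 + 1.543750)/2 = 1.531094
  f(c_6) = f(1.531094) = -0.004018
  f(a) × f(c) ≥ 0, new interval: [1.531094, 1.543750]
Iteration 7:
  c_7 = (1.531094 + 1.543750)/2 = 1.537422
  f(c_7) = f(1.537422) = 0.021686
  f(a) × f(c) < 0, new interval: [1.531094, 1.537422]

After 7 iteration(s), the approximation is c_7 = 1.537422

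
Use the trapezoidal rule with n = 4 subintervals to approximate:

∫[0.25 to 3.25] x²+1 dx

f(x) = x²+1
a = 0.25, b = 3.25, n = 4
h = (b - a)/n = 0.750000

Trapezoidal rule: (h/2)[f(x₀) + 2f(x₁) + 2f(x₂) + ... + f(xₙ)]

x_0 = 0.2500, f(x_0) = 1.062500, coefficient = 1
x_1 = 1.0000, f(x_1) = 2.000000, coefficient = 2
x_2 = 1.7500, f(x_2) = 4.062500, coefficient = 2
x_3 = 2.5000, f(x_3) = 7.250000, coefficient = 2
x_4 = 3.2500, f(x_4) = 11.562500, coefficient = 1

I ≈ (0.750000/2) × 39.250000 = 14.718750
Exact value: 14.437500
Error: 0.281250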